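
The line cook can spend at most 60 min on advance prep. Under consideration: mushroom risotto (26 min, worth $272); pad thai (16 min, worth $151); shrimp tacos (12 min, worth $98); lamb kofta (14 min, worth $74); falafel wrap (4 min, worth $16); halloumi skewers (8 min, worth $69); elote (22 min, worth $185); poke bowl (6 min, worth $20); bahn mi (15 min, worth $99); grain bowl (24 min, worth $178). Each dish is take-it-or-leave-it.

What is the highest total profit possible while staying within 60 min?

555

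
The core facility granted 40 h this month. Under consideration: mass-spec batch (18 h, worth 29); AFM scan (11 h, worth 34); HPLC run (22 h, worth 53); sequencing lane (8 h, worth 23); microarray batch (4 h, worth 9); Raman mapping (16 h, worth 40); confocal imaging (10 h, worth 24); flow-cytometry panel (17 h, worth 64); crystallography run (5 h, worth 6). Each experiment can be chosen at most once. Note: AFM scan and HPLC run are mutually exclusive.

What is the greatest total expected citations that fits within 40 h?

130

By expected citations per h: flow-cytometry panel 3.76, AFM scan 3.09, sequencing lane 2.88, Raman mapping 2.50 lead.
Best packing: AFM scan + sequencing lane + microarray batch + flow-cytometry panel — 40 h, 130 total.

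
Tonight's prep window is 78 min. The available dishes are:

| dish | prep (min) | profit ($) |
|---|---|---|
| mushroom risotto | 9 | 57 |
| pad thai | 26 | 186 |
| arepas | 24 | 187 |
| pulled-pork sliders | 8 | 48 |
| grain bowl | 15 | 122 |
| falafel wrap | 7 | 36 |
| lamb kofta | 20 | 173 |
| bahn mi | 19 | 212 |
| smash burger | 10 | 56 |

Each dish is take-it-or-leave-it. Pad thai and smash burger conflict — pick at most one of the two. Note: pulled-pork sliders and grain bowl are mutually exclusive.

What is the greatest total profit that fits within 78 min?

The ratio ordering already packs tightly: arepas + grain bowl + lamb kofta + bahn mi, 78 min, 694.
Every other selection either busts 78 min or breaks a pairing rule or fails to beat 694.

694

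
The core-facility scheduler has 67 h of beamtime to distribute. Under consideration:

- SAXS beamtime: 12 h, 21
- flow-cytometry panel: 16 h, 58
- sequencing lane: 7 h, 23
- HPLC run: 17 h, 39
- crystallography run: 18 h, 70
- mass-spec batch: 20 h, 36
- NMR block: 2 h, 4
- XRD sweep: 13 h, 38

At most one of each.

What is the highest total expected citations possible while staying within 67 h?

210

By expected citations per h: crystallography run 3.89, flow-cytometry panel 3.62, sequencing lane 3.29, XRD sweep 2.92 lead.
Taking the top-ratio experiments first gives flow-cytometry panel + sequencing lane + crystallography run + NMR block + XRD sweep for 193 (56 h).
Replace NMR block with SAXS beamtime: the trade gains 17 net, giving 210 at 66 h.
That's the maximum — no swap from here does better than 210.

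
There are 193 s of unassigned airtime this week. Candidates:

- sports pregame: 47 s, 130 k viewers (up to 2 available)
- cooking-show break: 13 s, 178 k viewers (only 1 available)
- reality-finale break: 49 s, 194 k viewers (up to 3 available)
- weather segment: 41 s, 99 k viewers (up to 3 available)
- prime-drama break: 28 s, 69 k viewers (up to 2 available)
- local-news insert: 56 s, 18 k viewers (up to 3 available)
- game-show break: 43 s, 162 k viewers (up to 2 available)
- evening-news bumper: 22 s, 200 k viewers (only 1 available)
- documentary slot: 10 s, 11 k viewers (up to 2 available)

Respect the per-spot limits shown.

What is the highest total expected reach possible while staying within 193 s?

By expected reach per s: cooking-show break 13.69, evening-news bumper 9.09, reality-finale break 3.96 lead.
Taking cooking-show break + 3×reality-finale break + evening-news bumper + documentary slot: 192 s used, 971 in expected reach.
Nothing else within 193 s beats 971.

971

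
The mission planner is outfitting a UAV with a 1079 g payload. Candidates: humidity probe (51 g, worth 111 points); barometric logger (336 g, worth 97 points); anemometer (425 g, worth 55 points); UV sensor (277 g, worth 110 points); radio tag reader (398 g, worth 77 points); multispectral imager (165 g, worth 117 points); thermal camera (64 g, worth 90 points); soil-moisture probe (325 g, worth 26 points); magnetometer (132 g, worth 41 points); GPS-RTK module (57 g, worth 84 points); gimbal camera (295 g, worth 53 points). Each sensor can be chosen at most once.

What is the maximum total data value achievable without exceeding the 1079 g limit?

609

Ranking by ratio (data value/g): humidity probe 2.18, GPS-RTK module 1.47, thermal camera 1.41, multispectral imager 0.71.
Greedy by ratio would take humidity probe + UV sensor + multispectral imager + thermal camera + magnetometer + GPS-RTK module + gimbal camera: 1041 g used, total 606.
Replace magnetometer and gimbal camera with barometric logger: the trade gains 3 net, giving 609 at 950 g.
That's the maximum — no swap from here does better than 609.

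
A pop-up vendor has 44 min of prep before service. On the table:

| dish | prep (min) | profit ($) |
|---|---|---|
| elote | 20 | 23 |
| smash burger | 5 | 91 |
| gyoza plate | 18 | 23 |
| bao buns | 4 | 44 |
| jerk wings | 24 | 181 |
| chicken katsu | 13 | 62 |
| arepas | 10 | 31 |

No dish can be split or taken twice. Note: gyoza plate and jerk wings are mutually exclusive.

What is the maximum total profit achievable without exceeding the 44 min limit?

Ranking by ratio (profit/min): smash burger 18.20, bao buns 11.00, jerk wings 7.54, chicken katsu 4.77.
Taking smash burger + bao buns + jerk wings + arepas: 43 min used, 347 in profit.
Every other selection either busts 44 min or breaks a pairing rule or fails to beat 347.

347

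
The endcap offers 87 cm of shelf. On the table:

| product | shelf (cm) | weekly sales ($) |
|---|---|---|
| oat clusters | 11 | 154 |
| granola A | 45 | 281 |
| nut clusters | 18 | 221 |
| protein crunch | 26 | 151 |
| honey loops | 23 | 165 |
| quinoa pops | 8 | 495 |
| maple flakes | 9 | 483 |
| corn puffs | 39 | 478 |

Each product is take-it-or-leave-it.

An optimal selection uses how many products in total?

5

The maximum weekly sales within 87 cm is 1831.
For example oat clusters + nut clusters + quinoa pops + maple flakes + corn puffs achieves it, using 85 cm.
All optima have 5 products.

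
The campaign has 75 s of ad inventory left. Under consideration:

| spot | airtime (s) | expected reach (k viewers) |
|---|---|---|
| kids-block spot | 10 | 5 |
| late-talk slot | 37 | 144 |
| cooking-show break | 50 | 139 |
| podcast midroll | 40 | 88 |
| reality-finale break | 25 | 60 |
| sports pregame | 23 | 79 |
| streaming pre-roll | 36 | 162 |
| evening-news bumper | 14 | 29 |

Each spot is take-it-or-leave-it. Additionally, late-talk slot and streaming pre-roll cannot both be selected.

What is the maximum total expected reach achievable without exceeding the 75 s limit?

Taking sports pregame + streaming pre-roll + evening-news bumper: 73 s used, 270 in expected reach.
No other feasible combination exceeds 270.

270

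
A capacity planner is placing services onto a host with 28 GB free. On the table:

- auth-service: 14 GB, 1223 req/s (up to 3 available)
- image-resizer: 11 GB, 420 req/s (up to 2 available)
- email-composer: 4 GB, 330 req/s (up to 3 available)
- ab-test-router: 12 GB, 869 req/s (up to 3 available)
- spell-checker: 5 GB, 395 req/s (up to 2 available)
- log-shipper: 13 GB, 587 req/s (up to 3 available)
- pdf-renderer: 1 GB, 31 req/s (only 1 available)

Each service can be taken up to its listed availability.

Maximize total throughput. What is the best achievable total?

2446

The ratio ordering already packs tightly: 2×auth-service, 28 GB, 2446.
Every other selection either busts 28 GB or exceeds an availability limit or fails to beat 2446.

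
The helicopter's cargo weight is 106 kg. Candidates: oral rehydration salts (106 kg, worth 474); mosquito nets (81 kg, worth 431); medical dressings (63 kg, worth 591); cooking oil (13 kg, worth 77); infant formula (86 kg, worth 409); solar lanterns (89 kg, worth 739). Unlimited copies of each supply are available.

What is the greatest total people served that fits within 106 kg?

Taking medical dressings + 3×cooking oil: 102 kg used, 822 in people served.
Nothing else within 106 kg beats 822.

822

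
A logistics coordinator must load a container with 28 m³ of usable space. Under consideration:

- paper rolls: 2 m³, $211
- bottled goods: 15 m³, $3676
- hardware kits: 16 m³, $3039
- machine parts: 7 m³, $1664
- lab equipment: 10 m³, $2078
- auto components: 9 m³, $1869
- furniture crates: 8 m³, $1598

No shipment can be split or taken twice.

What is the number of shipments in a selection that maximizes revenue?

3

The maximum revenue within 28 m³ is 5965.
One optimal bundle: paper rolls + bottled goods + lab equipment (27 m³).
Every optimal selection uses 3 shipments.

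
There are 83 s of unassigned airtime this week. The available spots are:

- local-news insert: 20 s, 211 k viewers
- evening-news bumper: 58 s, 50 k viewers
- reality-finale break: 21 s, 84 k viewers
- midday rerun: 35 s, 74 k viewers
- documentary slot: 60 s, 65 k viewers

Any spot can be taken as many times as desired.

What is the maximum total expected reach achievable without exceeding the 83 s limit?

844

4×local-news insert uses 80 of the 83 s and totals 844.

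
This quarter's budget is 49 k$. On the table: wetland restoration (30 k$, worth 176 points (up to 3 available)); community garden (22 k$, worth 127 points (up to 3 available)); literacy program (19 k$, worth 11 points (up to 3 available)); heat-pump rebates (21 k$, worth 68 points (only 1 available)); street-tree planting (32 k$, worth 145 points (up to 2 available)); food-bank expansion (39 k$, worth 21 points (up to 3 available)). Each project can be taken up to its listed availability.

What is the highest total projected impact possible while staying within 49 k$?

254

Ranking by ratio (projected impact/k$): wetland restoration 5.87, community garden 5.77, street-tree planting 4.53.
Taking the top-ratio projects first gives wetland restoration + literacy program for 187 (49 k$).
Replace wetland restoration and literacy program with 2×community garden: the trade gains 67 net, giving 254 at 44 k$.
That's the maximum — no swap from here does better than 254.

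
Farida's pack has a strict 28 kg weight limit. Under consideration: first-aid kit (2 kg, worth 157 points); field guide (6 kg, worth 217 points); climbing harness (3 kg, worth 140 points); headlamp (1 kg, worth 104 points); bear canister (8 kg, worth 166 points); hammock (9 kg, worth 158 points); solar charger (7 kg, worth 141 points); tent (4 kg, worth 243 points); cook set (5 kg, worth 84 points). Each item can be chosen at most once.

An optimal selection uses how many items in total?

7

The maximum utility within 28 kg is 1086.
first-aid kit + field guide + climbing harness + headlamp + solar charger + tent + cook set hits 1086 at 28 kg.
Every optimal selection uses 7 items.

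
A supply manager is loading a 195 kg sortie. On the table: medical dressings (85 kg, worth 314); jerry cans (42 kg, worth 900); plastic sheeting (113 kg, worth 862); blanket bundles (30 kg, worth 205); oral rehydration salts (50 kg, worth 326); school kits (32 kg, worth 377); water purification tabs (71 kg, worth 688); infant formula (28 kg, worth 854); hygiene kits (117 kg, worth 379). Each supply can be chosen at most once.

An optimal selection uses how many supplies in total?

The maximum people served within 195 kg is 2819.
For example jerry cans + school kits + water purification tabs + infant formula achieves it, using 173 kg.
All optima have 4 supplies.

4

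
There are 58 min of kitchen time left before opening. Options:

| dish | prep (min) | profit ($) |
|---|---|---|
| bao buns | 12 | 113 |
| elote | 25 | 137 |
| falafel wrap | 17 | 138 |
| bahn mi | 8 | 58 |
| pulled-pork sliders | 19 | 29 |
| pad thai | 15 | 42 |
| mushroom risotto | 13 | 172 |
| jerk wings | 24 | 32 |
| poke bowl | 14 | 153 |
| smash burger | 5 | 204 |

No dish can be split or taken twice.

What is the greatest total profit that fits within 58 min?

A density-first pass picks bao buns + bahn mi + mushroom risotto + poke bowl + smash burger — 700 at 52 min.
Dropping bao buns frees 12 min; slotting in falafel wrap (17 min) lifts the total to 725 at 57 min.
Runner-up bao buns + bahn mi + mushroom risotto + poke bowl + smash burger tops out at 700.

725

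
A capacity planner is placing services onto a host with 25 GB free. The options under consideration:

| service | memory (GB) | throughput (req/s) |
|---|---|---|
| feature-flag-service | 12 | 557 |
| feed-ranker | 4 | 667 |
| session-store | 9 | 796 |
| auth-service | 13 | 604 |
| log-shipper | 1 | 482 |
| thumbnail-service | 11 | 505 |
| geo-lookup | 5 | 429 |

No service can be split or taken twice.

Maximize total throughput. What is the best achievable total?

Ranking by ratio (throughput/GB): log-shipper 482.00, feed-ranker 166.75, session-store 88.44, geo-lookup 85.80.
Taking the top-ratio services first gives feed-ranker + session-store + log-shipper + geo-lookup for 2374 (19 GB).
The 5 GB tied up in geo-lookup is better spent on thumbnail-service — total rises to 2450 (25 GB).
Runner-up feed-ranker + session-store + log-shipper + geo-lookup tops out at 2374.

2450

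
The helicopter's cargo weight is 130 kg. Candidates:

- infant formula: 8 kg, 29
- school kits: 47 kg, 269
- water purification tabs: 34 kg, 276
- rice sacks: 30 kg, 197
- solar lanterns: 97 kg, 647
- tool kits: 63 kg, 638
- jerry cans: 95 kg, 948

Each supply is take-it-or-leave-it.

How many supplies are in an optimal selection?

Optimal total is 1224.
One optimal bundle: water purification tabs + jerry cans (129 kg).
Any selection reaching 1224 contains exactly 2 supplies.

2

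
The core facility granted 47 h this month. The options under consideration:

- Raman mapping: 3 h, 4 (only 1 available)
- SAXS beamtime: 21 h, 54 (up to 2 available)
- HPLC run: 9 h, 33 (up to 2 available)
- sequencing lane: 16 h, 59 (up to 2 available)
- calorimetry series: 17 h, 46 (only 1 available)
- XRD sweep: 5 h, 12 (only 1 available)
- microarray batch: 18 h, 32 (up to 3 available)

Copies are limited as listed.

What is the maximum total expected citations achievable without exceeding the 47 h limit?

163

Taking HPLC run + 2×sequencing lane + XRD sweep: 46 h used, 163 in expected citations.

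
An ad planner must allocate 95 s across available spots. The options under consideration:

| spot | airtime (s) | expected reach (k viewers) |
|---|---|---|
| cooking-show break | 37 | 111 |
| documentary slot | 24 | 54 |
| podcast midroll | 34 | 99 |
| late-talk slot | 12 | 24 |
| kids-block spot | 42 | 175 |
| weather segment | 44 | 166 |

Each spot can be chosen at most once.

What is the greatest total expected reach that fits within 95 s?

The ratio ordering already packs tightly: kids-block spot + weather segment, 86 s, 341.
Next best is cooking-show break + late-talk slot + kids-block spot at 310 (91 s) — short by 31.

341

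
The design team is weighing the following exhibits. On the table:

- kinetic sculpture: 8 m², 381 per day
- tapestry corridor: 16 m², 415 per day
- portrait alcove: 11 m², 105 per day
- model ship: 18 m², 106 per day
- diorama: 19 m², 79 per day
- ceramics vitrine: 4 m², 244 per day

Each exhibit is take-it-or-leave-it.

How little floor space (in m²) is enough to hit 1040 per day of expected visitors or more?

28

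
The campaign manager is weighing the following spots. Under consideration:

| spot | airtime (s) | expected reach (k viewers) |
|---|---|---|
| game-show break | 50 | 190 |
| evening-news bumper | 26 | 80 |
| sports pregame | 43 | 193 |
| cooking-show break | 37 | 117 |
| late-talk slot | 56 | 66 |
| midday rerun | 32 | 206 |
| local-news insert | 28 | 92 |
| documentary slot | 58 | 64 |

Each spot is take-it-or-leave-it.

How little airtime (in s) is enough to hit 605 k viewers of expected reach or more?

Need the lightest bundle worth ≥ 605.
Taking sports pregame + cooking-show break + midday rerun + local-news insert gives 608 (≥ 605) for 140 s.
Any bundle with less than 140 s falls short of 605.

140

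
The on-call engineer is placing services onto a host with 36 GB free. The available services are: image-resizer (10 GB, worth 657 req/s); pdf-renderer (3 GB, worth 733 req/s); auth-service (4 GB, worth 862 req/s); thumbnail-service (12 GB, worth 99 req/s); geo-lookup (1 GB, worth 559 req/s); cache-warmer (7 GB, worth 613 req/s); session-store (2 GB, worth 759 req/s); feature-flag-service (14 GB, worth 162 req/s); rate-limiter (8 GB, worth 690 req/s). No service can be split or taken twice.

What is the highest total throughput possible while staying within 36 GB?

Image-resizer + pdf-renderer + auth-service + geo-lookup + cache-warmer + session-store + rate-limiter uses 35 of the 36 GB and totals 4873.
Next best is image-resizer + pdf-renderer + auth-service + cache-warmer + session-store + rate-limiter at 4314 (34 GB) — short by 559.

4873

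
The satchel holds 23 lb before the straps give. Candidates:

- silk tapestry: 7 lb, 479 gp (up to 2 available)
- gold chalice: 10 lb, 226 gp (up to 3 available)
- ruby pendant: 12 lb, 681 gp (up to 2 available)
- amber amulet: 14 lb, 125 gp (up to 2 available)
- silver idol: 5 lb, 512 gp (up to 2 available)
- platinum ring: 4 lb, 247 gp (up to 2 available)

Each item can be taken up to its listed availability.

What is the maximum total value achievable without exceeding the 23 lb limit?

The ratio ordering already packs tightly: silk tapestry + 2×silver idol + platinum ring, 21 lb, 1750.
Nothing else within 23 lb beats 1750.

1750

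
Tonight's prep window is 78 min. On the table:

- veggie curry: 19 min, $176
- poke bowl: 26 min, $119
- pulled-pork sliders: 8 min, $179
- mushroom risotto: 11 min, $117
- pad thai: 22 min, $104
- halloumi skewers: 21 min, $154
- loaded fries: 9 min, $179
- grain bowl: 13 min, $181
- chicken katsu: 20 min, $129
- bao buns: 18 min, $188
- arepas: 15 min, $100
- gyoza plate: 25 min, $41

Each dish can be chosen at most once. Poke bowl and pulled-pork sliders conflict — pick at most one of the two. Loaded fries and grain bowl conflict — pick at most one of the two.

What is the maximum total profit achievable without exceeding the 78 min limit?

876

Density check — pulled-pork sliders 22.38, loaded fries 19.89, grain bowl 13.92, mushroom risotto 10.64 are the best per min.
Veggie curry + pulled-pork sliders + halloumi skewers + loaded fries + bao buns uses 75 of the 78 min and totals 876.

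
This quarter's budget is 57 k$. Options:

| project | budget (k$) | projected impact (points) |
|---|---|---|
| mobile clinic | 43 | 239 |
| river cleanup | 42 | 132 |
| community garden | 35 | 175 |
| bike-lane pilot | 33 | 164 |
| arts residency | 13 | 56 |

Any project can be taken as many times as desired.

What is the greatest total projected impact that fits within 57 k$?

Best packing: mobile clinic + arts residency — 56 k$, 295 total.

295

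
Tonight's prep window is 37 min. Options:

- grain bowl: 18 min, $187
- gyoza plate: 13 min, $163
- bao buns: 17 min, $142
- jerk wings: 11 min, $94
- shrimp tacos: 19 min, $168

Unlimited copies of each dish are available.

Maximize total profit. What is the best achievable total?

Ranking by ratio (profit/min): gyoza plate 12.54, grain bowl 10.39, shrimp tacos 8.84.
2×gyoza plate + jerk wings uses 37 of the 37 min and totals 420.
Nothing else within 37 min beats 420.

420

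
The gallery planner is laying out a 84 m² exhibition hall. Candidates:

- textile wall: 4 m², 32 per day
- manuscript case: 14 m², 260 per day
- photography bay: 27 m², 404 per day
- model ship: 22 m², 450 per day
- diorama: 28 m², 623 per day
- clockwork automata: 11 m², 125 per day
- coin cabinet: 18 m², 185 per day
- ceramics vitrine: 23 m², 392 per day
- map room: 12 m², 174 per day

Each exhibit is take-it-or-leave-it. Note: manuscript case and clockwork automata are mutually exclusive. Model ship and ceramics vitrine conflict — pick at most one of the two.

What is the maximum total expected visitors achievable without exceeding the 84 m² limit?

1539

By expected visitors per m²: diorama 22.25, model ship 20.45, manuscript case 18.57 lead.
Taking textile wall + manuscript case + model ship + diorama + map room: 80 m² used, 1539 in expected visitors.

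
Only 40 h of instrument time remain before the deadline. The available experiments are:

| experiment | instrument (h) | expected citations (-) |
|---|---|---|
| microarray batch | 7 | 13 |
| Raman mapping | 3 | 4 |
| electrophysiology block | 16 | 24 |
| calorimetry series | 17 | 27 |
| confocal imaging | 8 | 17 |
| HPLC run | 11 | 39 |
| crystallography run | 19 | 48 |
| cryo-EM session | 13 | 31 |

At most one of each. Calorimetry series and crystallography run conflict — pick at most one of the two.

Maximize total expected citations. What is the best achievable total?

Microarray batch + Raman mapping + HPLC run + crystallography run uses 40 of the 40 h and totals 104.
Confocal imaging + HPLC run + crystallography run matches that 104 at 38 h; no feasible combination exceeds it.

104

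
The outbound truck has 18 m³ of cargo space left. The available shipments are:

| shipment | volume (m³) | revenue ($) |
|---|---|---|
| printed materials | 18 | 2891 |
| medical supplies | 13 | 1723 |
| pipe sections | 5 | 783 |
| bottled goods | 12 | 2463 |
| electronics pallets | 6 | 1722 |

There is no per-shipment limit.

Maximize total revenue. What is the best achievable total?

5166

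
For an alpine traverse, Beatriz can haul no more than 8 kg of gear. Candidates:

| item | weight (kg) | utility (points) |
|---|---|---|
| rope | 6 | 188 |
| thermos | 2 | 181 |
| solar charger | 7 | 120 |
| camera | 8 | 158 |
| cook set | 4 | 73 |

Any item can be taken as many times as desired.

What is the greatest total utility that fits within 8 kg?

724

Density check — thermos 90.50, rope 31.33, camera 19.75, cook set 18.25 are the best per kg.
Best packing: 4×thermos — 8 kg, 724 total.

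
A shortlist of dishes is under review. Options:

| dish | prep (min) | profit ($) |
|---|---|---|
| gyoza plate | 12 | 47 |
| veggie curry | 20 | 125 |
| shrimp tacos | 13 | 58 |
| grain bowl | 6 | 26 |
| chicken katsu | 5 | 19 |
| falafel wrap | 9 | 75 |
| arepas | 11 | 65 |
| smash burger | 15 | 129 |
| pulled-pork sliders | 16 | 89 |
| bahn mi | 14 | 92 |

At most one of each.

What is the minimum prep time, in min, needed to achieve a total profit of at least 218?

29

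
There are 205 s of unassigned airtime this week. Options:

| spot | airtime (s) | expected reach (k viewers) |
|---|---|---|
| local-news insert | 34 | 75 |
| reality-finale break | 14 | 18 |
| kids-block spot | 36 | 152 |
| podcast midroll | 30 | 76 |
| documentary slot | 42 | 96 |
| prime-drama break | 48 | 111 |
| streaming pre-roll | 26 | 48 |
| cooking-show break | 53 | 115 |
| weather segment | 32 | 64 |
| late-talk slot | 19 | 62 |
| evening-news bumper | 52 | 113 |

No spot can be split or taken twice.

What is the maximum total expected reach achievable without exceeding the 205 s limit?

547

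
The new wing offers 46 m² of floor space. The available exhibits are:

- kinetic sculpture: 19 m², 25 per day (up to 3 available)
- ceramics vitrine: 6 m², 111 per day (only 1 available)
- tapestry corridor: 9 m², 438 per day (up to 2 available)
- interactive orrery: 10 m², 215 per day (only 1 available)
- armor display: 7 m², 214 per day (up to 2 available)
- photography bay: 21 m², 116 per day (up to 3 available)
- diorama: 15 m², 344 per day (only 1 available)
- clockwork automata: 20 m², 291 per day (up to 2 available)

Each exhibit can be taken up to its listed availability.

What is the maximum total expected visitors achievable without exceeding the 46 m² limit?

The ratio heuristic lands on 2×tapestry corridor + interactive orrery + 2×armor display (1519) but leaves 4 m² idle.
Dropping interactive orrery and armor display frees 17 m²; slotting in ceramics vitrine + diorama (21 m²) lifts the total to 1545 at 46 m².

1545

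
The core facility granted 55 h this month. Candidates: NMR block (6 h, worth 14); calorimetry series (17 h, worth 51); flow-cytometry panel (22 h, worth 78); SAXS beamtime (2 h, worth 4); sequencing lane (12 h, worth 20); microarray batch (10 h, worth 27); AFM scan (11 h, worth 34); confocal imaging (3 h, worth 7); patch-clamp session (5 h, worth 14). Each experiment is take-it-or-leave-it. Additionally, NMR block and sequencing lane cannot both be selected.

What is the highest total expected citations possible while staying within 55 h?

Taking calorimetry series + flow-cytometry panel + AFM scan + patch-clamp session: 55 h used, 177 in expected citations.
No other feasible combination exceeds 177.

177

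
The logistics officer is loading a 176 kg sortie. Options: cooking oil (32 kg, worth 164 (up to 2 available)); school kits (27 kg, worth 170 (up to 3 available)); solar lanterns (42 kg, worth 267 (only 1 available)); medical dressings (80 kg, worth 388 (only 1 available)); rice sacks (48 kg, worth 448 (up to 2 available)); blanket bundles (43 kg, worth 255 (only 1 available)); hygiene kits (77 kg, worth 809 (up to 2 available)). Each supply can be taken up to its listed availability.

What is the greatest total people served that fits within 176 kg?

1705

Greedy by ratio would take 2×hygiene kits: 154 kg used, total 1618.
Replace hygiene kits with 2×rice sacks: the trade gains 87 net, giving 1705 at 173 kg.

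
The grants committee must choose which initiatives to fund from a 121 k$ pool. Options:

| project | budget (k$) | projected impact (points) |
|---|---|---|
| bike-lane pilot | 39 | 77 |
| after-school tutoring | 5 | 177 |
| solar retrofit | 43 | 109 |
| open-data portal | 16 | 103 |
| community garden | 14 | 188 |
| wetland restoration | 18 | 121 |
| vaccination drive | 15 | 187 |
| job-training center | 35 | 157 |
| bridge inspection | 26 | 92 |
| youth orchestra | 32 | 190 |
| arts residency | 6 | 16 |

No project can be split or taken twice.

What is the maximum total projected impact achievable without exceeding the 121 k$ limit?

Ranking by ratio (projected impact/k$): after-school tutoring 35.40, community garden 13.43, vaccination drive 12.47, wetland restoration 6.72.
A density-first pass picks after-school tutoring + open-data portal + community garden + wetland restoration + vaccination drive + youth orchestra + arts residency — 982 at 106 k$.
Dropping open-data portal and arts residency frees 22 k$; slotting in job-training center (35 k$) lifts the total to 1020 at 119 k$.
Runner-up after-school tutoring + open-data portal + community garden + vaccination drive + job-training center + youth orchestra tops out at 1002.

1020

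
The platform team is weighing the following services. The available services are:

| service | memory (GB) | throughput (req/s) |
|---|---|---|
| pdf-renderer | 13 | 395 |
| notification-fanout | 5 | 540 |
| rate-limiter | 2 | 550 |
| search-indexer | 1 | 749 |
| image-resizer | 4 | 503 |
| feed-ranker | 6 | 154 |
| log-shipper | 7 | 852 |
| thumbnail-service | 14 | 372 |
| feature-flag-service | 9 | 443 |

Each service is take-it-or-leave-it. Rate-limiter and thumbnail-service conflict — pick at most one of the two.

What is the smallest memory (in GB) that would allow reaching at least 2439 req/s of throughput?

Need the lightest bundle worth ≥ 2439.
rate-limiter + search-indexer + image-resizer + log-shipper: 2654 throughput at 14 GB.
Below 14 GB the best achievable stays under 2439.

14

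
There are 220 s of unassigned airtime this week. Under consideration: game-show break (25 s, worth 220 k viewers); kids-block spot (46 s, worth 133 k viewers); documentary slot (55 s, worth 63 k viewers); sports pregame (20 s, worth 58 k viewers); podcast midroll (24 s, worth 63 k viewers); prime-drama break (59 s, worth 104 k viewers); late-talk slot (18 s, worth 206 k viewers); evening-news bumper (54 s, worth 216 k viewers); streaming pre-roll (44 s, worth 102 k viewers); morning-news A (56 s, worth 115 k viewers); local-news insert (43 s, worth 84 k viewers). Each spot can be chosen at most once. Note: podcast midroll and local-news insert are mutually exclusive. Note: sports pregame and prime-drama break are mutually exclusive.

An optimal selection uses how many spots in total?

6

Optimal total is 948.
For example game-show break + kids-block spot + sports pregame + late-talk slot + evening-news bumper + morning-news A achieves it, using 219 s.
Any selection reaching 948 contains exactly 6 spots.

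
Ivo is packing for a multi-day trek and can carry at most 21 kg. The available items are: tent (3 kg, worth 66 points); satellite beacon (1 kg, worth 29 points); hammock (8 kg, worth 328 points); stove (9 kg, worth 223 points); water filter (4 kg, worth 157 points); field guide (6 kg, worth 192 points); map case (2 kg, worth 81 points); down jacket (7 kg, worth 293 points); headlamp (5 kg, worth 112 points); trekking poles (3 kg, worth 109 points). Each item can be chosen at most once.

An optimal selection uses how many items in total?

4

Optimal total is 859.
For example hammock + water filter + map case + down jacket achieves it, using 21 kg.
Any selection reaching 859 contains exactly 4 items.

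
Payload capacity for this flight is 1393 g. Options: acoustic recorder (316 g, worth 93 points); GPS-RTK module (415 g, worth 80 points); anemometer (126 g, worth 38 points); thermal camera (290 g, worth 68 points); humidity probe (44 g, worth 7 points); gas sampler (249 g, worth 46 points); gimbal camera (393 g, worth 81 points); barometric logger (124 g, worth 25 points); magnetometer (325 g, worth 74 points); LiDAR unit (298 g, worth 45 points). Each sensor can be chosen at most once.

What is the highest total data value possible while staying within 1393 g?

326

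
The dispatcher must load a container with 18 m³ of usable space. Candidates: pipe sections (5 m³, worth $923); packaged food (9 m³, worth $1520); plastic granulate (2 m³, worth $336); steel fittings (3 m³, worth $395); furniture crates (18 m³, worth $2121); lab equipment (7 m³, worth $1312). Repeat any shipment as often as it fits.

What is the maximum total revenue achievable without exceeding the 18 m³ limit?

By revenue per m³: lab equipment 187.43, pipe sections 184.60, packaged food 168.89 lead.
The ratio ordering already packs tightly: 2×plastic granulate + 2×lab equipment, 18 m³, 3296.
No other feasible combination exceeds 3296.

3296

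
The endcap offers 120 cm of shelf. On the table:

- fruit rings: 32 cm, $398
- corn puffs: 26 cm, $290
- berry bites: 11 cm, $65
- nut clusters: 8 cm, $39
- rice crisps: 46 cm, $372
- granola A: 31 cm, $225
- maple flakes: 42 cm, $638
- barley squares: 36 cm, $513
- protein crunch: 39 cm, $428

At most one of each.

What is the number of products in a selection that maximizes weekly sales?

4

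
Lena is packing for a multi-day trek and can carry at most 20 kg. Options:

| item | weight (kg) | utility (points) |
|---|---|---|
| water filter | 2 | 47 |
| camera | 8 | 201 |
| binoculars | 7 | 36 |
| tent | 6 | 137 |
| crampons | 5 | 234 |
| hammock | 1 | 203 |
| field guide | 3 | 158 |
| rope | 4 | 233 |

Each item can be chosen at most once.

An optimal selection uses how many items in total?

Best achievable utility is 965.
For example tent + crampons + hammock + field guide + rope achieves it, using 19 kg.
Every optimal selection uses 5 items.

5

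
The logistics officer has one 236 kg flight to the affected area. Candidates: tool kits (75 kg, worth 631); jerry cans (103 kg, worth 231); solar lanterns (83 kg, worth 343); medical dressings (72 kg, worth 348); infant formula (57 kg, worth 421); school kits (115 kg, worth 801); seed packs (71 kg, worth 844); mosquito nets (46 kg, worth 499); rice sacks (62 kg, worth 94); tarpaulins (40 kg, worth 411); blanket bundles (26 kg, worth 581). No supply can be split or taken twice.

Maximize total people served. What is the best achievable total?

Taking the top-ratio supplies first gives seed packs + mosquito nets + tarpaulins + blanket bundles for 2335 (183 kg).
The 40 kg tied up in tarpaulins is better spent on tool kits — total rises to 2555 (218 kg).

2555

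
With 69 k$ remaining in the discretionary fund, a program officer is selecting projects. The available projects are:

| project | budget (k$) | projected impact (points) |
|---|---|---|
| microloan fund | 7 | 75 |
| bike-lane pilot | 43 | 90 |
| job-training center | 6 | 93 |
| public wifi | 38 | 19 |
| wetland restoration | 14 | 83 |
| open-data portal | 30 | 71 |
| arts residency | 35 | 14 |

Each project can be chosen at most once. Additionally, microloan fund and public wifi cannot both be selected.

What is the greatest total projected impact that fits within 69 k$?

322

Best packing: microloan fund + job-training center + wetland restoration + open-data portal — 57 k$, 322 total.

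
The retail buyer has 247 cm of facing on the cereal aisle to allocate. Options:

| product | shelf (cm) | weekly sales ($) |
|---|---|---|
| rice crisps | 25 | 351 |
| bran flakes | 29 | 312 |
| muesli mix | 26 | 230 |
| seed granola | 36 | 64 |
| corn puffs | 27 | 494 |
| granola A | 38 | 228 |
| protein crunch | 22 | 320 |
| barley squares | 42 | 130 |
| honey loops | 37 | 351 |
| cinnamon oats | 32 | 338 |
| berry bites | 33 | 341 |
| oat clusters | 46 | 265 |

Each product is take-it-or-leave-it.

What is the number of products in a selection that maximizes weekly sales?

8

Best achievable weekly sales is 2737.
One optimal bundle: rice crisps + bran flakes + muesli mix + corn puffs + protein crunch + honey loops + cinnamon oats + berry bites (231 cm).
Any selection reaching 2737 contains exactly 8 products.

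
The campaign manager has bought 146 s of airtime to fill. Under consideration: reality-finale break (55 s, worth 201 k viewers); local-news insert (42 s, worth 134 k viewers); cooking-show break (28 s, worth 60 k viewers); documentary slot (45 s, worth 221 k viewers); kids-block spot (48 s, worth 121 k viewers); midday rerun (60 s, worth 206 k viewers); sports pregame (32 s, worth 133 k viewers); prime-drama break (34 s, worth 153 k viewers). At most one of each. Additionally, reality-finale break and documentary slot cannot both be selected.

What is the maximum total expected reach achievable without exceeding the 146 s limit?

580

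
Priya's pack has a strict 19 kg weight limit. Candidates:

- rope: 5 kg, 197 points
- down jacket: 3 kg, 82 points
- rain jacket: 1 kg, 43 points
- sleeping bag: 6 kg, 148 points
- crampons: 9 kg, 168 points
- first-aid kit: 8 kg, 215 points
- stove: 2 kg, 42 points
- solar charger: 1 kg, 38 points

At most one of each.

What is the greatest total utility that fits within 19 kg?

579

Density check — rain jacket 43.00, rope 39.40, solar charger 38.00 are the best per kg.
The ratio heuristic lands on rope + down jacket + rain jacket + first-aid kit + solar charger (575) but leaves 1 kg idle.
The 1 kg tied up in solar charger is better spent on stove — total rises to 579 (19 kg).
Runner-up rope + down jacket + rain jacket + first-aid kit + solar charger tops out at 575.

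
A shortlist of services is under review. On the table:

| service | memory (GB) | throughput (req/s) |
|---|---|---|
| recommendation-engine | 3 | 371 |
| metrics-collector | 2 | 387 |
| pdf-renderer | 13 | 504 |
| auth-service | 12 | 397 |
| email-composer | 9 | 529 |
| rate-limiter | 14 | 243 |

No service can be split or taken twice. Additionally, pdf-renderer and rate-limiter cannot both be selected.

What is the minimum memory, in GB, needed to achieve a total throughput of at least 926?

Look for the lowest-memory combination reaching 926.
recommendation-engine + metrics-collector + email-composer reaches 1287 using 14 GB.
Below 14 GB the best achievable stays under 926.

14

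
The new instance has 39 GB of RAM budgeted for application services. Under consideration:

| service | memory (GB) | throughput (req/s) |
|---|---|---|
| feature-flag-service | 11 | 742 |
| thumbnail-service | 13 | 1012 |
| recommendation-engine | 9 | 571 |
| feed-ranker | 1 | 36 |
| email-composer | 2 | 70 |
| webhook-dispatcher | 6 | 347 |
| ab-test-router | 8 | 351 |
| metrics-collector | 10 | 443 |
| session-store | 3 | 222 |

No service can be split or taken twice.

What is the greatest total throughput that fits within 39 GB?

2672

A density-first pass picks feature-flag-service + thumbnail-service + recommendation-engine + feed-ranker + email-composer + session-store — 2653 at 39 GB.
Dropping feed-ranker and email-composer and session-store frees 6 GB; slotting in webhook-dispatcher (6 GB) lifts the total to 2672 at 39 GB.
That's the maximum — no swap from here does better than 2672.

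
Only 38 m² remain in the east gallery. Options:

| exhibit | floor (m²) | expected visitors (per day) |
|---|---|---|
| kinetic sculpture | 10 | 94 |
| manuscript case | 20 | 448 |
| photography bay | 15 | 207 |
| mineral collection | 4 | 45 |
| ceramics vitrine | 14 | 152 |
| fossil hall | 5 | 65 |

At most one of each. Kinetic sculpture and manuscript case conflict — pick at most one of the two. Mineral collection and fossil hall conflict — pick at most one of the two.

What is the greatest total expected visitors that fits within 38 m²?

The ratio ordering already packs tightly: manuscript case + photography bay, 35 m², 655.
That's the maximum — no feasible swap from here does better than 655.

655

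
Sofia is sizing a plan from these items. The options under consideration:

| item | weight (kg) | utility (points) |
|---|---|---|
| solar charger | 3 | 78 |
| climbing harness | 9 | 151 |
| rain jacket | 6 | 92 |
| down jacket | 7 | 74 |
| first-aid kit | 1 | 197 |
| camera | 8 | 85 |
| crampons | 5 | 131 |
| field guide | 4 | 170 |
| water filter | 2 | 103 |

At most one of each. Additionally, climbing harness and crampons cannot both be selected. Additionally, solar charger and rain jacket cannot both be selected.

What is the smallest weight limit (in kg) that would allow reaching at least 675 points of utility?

Need the lightest bundle worth ≥ 675.
solar charger + first-aid kit + crampons + field guide + water filter: 679 utility at 15 kg.
Any bundle with less than 15 kg falls short of 675.

15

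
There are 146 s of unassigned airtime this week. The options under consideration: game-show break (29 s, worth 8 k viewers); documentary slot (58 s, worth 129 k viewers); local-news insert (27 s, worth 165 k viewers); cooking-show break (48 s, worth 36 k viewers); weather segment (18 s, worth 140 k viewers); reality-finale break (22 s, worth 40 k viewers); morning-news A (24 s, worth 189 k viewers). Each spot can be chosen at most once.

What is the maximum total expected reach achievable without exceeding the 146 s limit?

623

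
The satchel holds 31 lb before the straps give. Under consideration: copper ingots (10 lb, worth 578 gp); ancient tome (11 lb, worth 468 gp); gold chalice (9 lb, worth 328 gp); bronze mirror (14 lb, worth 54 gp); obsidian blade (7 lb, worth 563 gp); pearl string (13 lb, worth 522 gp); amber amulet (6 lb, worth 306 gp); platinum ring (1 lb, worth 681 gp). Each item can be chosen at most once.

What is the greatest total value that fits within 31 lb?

2344

By value per lb: platinum ring 681.00, obsidian blade 80.43, copper ingots 57.80 lead.
Taking the top-ratio items first gives copper ingots + obsidian blade + amber amulet + platinum ring for 2128 (24 lb).
Dropping amber amulet frees 6 lb; slotting in pearl string (13 lb) lifts the total to 2344 at 31 lb.
Next best is copper ingots + ancient tome + obsidian blade + platinum ring at 2290 (29 lb) — short by 54.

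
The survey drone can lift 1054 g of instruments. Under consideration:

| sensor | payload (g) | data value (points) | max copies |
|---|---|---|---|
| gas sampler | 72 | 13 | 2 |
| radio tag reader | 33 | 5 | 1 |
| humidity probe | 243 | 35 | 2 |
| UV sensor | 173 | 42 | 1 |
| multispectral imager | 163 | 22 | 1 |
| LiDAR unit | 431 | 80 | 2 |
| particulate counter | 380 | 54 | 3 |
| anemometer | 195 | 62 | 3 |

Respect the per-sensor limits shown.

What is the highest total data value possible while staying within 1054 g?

A density-first pass picks 2×gas sampler + radio tag reader + UV sensor + 3×anemometer — 259 at 935 g.
Dropping 2×gas sampler and UV sensor frees 317 g; slotting in LiDAR unit (431 g) lifts the total to 271 at 1049 g.
Nothing else within 1054 g beats 271.

271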